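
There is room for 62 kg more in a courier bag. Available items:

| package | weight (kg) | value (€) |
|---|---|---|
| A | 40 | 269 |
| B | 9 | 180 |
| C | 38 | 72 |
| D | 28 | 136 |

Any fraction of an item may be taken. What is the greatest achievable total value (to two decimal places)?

512.14

Sort by value per unit weight and fill in that order.
Order: B (180/9=20.00) > A (269/40=6.72) > D (136/28=4.86) > C (72/38=1.89)
Fill: take B (9 @ 180) → take A (40 @ 269) → take 13/28 of D → 63.14; 62/62 used.
Total value = 512.14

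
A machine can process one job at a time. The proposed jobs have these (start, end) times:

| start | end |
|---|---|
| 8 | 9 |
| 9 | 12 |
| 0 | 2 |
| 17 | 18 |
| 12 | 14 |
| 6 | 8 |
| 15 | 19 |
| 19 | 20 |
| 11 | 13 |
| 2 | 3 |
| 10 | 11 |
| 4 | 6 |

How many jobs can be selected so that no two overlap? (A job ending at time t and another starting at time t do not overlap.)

Sorted by end: (0,2)  (2,3)  (4,6)  (6,8)  (8,9)  (10,11)  (9,12)  (11,13)  (12,14)  (17,18)  (15,19)  (19,20)
take (0,2); take (2,3); take (4,6); take (6,8); take (8,9); take (10,11); take (11,13); take (17,18); take (19,20).
Selected 9 jobs.

9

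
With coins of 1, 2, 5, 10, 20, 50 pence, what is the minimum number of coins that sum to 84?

5

Use the largest denomination that fits, subtract, and repeat.
84 = 1×50 + 1×20 + 1×10 + 2×2
Total coins = 1 + 1 + 1 + 2 = 5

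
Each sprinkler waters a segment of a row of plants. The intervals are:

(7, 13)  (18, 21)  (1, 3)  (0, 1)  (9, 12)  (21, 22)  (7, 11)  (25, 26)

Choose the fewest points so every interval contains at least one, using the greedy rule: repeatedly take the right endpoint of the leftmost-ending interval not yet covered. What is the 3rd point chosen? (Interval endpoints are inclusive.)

21

Process intervals by earliest right end; each time one isn't hit yet, stab at its right endpoint.
By right end: [0,1]  [1,3]  [7,11]  [9,12]  [7,13]  [18,21]  [21,22]  [25,26]
[0,1] uncovered → point at 1; [7,11] uncovered → point at 11; [18,21] uncovered → point at 21; [25,26] uncovered → point at 26.
Points: 1, 11, 21, 26 (4 total).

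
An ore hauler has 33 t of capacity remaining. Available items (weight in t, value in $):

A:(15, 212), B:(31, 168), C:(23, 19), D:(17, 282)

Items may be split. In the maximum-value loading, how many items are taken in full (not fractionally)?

Greedy by value/weight ratio, highest first.
Ratios (sorted): D 16.59, A 14.13, B 5.42, C 0.83
take D (17 @ 282); take A (15 @ 212); take 1/31 of B → 5.42. Capacity used 33/33.
2 item(s) taken whole; one partial (take 1/31 of B).

2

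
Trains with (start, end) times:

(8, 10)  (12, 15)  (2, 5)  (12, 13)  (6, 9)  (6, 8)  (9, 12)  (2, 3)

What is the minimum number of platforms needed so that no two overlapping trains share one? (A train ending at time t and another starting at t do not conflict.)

The answer is the maximum number of intervals overlapping at any instant.
Events (time:±→running): 2:+→1 2:+→2 … peak 2.

2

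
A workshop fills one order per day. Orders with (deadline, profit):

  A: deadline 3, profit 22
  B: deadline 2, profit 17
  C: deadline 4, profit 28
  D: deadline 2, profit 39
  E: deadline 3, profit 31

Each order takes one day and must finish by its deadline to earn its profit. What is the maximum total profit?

Take jobs in profit order; each goes to the latest open slot no later than its deadline.
Profit order: D=39 E=31 C=28 A=22 B=17
Assign: D→slot 2, E→slot 3, C→slot 4, A→slot 1, B skipped.
Slots: [1:A] [2:D] [3:E] [4:C]
Profit = 22 + 39 + 31 + 28 = 120

120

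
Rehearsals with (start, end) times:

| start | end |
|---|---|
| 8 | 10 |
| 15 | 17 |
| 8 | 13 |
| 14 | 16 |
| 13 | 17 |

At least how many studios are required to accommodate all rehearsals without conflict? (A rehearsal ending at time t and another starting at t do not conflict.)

3

Count concurrent intervals with a sweep; the peak is the room count.
Events (time:±→running): 8:+→1 8:+→2 10:-→1 13:-→0 13:+→1 14:+→2 15:+→3 … peak 3.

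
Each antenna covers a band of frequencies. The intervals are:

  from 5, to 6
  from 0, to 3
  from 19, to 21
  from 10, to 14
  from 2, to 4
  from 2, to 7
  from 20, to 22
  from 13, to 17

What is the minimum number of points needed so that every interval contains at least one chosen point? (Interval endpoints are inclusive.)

Process intervals by earliest right end; each time one isn't hit yet, stab at its right endpoint.
By right end: [0,3]  [2,4]  [5,6]  [2,7]  [10,14]  [13,17]  [19,21]  [20,22]
[0,3] uncovered → point at 3; [5,6] uncovered → point at 6; [10,14] uncovered → point at 14; [19,21] uncovered → point at 21.
Points: 3, 6, 14, 21 (4 total).

4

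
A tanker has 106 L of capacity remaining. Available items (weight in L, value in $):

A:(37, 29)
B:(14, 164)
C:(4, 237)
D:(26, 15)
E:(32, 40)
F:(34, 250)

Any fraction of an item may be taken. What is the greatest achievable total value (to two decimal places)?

Greedy by value/weight ratio, highest first.
Order: C (237/4=59.25) > B (164/14=11.71) > F (250/34=7.35) > E (40/32=1.25) > A (29/37=0.78) > D (15/26=0.58)
Fill: take C (4 @ 237) → take B (14 @ 164) → take F (34 @ 250) → take E (32 @ 40) → take 22/37 of A → 17.24; 106/106 used.
Total value = 708.24

708.24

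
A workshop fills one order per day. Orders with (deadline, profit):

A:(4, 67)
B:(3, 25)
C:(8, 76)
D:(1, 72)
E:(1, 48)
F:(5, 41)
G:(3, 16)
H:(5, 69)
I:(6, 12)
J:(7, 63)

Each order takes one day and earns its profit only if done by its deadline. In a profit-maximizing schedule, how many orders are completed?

8

Take jobs in profit order; each goes to the latest open slot no later than its deadline.
By profit: C(d8,76), D(d1,72), H(d5,69), A(d4,67), J(d7,63), E(d1,48), F(d5,41), B(d3,25), G(d3,16), I(d6,12)
C→slot 8; D→slot 1; H→slot 5; A→slot 4; J→slot 7; E skipped; F→slot 3; B→slot 2; G skipped; I→slot 6.
8 of 10 scheduled.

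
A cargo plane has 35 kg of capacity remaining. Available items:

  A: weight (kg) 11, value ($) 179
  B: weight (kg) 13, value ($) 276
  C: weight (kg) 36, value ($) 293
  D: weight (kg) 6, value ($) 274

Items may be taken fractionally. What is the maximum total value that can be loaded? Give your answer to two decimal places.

Greedy by value/weight ratio, highest first.
Ratios (sorted): D 45.67, B 21.23, A 16.27, C 8.14
take D (6 @ 274); take B (13 @ 276); take A (11 @ 179); take 5/36 of C → 40.69. Capacity used 35/35.
Total value = 769.69

769.69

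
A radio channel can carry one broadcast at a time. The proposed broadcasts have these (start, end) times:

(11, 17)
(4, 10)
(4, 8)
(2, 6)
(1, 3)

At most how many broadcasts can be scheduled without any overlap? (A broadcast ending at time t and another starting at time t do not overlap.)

3

Sort by end time and greedily take each interval whose start is ≥ the last chosen end.
Sorted by end: (1,3)  (2,6)  (4,8)  (4,10)  (11,17)
take (1,3); take (4,8); take (11,17).
Selected 3 broadcasts.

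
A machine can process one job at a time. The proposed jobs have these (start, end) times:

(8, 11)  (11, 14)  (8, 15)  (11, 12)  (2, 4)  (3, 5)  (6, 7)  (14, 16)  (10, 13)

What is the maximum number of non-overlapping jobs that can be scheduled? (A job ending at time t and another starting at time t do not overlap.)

Order by finish time; keep every interval that doesn't clash with the previous kept one.
By end time: (2,4), (3,5), (6,7), (8,11), (11,12), (10,13), (11,14), (8,15), (14,16).
Pick (2,4); next start ≥ 4 → (6,7); next start ≥ 7 → (8,11); next start ≥ 11 → (11,12); next start ≥ 12 → (14,16).
Selected 5 jobs.

5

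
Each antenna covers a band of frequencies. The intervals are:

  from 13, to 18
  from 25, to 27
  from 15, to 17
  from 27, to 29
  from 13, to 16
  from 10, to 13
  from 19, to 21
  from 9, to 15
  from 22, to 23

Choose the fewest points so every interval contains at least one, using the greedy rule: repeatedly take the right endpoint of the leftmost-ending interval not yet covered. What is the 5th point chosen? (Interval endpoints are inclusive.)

Process intervals by earliest right end; each time one isn't hit yet, stab at its right endpoint.
By right end: [10,13]  [9,15]  [13,16]  [15,17]  [13,18]  [19,21]  [22,23]  [25,27]  [27,29]
[10,13] uncovered → point at 13; [15,17] uncovered → point at 17; [19,21] uncovered → point at 21; [22,23] uncovered → point at 23; [25,27] uncovered → point at 27.
Points: 13, 17, 21, 23, 27 (5 total).

27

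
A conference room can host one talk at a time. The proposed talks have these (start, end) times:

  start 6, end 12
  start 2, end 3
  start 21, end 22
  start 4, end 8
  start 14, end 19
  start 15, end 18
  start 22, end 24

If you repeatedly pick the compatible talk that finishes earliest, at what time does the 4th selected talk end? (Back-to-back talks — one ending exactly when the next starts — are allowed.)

22

Greedy by earliest finish: after sorting by end time, pick each interval compatible with the last pick.
By end time: (2,3), (4,8), (6,12), (15,18), (14,19), (21,22), (22,24).
Pick (2,3); next start ≥ 3 → (4,8); next start ≥ 8 → (15,18); next start ≥ 18 → (21,22); next start ≥ 22 → (22,24).
Selected: (2,3) (4,8) (15,18) (21,22) (22,24)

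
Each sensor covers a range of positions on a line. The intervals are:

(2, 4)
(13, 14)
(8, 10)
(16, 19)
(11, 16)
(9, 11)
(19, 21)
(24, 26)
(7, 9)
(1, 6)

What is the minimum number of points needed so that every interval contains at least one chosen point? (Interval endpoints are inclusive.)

5

Sort by right endpoint; whenever an interval is uncovered, place a point at its right end.
Sorted: [2,4] [1,6] [7,9] [8,10] [9,11] [13,14] [11,16] [16,19] [19,21] [24,26]
{[2,4],[1,6]} hit by 4; {[7,9],[8,10],[9,11]} hit by 9; {[13,14],[11,16]} hit by 14; {[16,19],[19,21]} hit by 19; {[24,26]} hit by 26.
Points: 4, 9, 14, 19, 26 (5 total).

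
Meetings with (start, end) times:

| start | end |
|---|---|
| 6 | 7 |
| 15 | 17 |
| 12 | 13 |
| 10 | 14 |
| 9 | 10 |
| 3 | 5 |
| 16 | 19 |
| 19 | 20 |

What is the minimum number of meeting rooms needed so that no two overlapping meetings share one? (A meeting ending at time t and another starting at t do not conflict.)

2

Events (time:±→running): 3:+→1 5:-→0 6:+→1 7:-→0 9:+→1 10:-→0 10:+→1 12:+→2 … peak 2.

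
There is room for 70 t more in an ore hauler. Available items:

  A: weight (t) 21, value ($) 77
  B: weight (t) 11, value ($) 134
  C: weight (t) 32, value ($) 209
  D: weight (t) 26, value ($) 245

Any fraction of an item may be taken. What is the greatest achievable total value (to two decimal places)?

Greedy by value/weight ratio, highest first.
Order: B (134/11=12.18) > D (245/26=9.42) > C (209/32=6.53) > A (77/21=3.67)
Fill: take B (11 @ 134) → take D (26 @ 245) → take C (32 @ 209) → take 1/21 of A → 3.67; 70/70 used.
Total value = 591.67

591.67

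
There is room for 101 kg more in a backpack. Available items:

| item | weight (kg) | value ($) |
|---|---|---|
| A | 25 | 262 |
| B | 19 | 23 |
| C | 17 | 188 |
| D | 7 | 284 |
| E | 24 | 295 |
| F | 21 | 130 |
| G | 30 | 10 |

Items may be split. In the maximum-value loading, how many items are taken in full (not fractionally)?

Greedy by value/weight ratio, highest first.
Ratios (sorted): D 40.57, E 12.29, C 11.06, A 10.48, F 6.19, B 1.21, G 0.33
take D (7 @ 284); take E (24 @ 295); take C (17 @ 188); take A (25 @ 262); take F (21 @ 130); take 7/19 of B → 8.47. Capacity used 101/101.
5 item(s) taken whole; one partial (take 7/19 of B).

5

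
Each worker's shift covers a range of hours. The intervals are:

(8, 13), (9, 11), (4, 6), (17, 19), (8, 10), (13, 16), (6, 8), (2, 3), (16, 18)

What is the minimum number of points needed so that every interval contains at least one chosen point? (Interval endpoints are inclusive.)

5

Process intervals by earliest right end; each time one isn't hit yet, stab at its right endpoint.
By right end: [2,3]  [4,6]  [6,8]  [8,10]  [9,11]  [8,13]  [13,16]  [16,18]  [17,19]
[2,3] uncovered → point at 3; [4,6] uncovered → point at 6; [8,10] uncovered → point at 10; [13,16] uncovered → point at 16; [17,19] uncovered → point at 19.
Points: 3, 6, 10, 16, 19 (5 total).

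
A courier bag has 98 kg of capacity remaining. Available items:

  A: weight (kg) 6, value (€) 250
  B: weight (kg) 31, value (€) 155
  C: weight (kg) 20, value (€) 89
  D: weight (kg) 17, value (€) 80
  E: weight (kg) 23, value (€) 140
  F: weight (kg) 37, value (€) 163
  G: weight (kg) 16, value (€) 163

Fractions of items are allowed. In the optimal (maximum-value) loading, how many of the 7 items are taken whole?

Greedy by value/weight ratio, highest first.
Ratios (sorted): A 41.67, G 10.19, E 6.09, B 5.00, D 4.71, C 4.45, F 4.41
take A (6 @ 250); take G (16 @ 163); take E (23 @ 140); take B (31 @ 155); take D (17 @ 80); take 5/20 of C → 22.25. Capacity used 98/98.
5 item(s) taken whole; one partial (take 5/20 of C).

5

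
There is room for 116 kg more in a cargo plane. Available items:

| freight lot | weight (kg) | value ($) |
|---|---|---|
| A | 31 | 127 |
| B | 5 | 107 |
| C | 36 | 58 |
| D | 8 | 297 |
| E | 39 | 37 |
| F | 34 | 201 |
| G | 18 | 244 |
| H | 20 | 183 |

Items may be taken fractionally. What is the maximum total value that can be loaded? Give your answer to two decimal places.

Greedy by value/weight ratio, highest first.
Order: D (297/8=37.12) > B (107/5=21.40) > G (244/18=13.56) > H (183/20=9.15) > F (201/34=5.91) > A (127/31=4.10) > C (58/36=1.61) > E (37/39=0.95)
Fill: take D (8 @ 297) → take B (5 @ 107) → take G (18 @ 244) → take H (20 @ 183) → take F (34 @ 201) → take A (31 @ 127); 116/116 used.
Total value = 1159.00

1159.00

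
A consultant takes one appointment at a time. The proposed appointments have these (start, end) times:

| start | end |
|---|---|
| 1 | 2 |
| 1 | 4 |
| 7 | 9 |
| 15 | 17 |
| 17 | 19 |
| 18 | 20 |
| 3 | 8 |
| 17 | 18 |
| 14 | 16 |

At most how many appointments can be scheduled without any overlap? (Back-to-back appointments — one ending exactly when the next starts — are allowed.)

5

By end time: (1,2), (1,4), (3,8), (7,9), (14,16), (15,17), (17,18), (17,19), (18,20).
Pick (1,2); next start ≥ 2 → (3,8); next start ≥ 8 → (14,16); next start ≥ 16 → (17,18); next start ≥ 18 → (18,20).
Selected 5 appointments.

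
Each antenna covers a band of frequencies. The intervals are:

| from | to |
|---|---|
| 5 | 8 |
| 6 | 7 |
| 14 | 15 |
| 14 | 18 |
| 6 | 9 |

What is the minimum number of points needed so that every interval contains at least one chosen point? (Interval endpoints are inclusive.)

2

Sorted: [6,7] [5,8] [6,9] [14,15] [14,18]
{[6,7],[5,8],[6,9]} hit by 7; {[14,15],[14,18]} hit by 15.
Points: 7, 15 (2 total).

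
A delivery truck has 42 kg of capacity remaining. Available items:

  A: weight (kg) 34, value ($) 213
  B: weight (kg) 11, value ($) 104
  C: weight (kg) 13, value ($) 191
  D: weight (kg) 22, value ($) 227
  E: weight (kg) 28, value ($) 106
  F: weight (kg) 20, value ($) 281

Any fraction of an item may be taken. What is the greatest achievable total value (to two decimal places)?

564.86

Ratios (sorted): C 14.69, F 14.05, D 10.32, B 9.45, A 6.26, E 3.79
take C (13 @ 191); take F (20 @ 281); take 9/22 of D → 92.86. Capacity used 42/42.
Total value = 564.86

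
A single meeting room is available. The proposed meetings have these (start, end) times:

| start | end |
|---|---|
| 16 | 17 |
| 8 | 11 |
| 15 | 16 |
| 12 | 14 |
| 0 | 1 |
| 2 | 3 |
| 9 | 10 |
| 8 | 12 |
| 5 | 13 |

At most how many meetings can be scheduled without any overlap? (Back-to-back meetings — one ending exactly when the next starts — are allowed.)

Order by finish time; keep every interval that doesn't clash with the previous kept one.
By end time: (0,1), (2,3), (9,10), (8,11), (8,12), (5,13), (12,14), (15,16), (16,17).
Pick (0,1); next start ≥ 1 → (2,3); next start ≥ 3 → (9,10); next start ≥ 10 → (12,14); next start ≥ 14 → (15,16); next start ≥ 16 → (16,17).
Selected 6 meetings.

6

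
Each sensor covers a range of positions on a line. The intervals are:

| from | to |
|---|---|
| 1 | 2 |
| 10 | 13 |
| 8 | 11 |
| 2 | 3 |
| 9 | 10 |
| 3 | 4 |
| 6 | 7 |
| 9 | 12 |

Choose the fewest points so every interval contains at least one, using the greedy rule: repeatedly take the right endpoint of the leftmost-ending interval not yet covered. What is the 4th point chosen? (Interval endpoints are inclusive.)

Sort by right endpoint; whenever an interval is uncovered, place a point at its right end.
Sorted: [1,2] [2,3] [3,4] [6,7] [9,10] [8,11] [9,12] [10,13]
{[1,2],[2,3]} hit by 2; {[3,4]} hit by 4; {[6,7]} hit by 7; {[9,10],[8,11],[9,12],[10,13]} hit by 10.
Points: 2, 4, 7, 10 (4 total).

10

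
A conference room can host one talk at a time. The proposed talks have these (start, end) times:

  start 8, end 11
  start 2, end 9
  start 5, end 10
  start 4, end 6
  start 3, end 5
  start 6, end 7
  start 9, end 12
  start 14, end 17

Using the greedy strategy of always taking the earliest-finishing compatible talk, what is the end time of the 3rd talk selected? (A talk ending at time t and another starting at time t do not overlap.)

11

Greedy by earliest finish: after sorting by end time, pick each interval compatible with the last pick.
By end time: (3,5), (4,6), (6,7), (2,9), (5,10), (8,11), (9,12), (14,17).
Pick (3,5); next start ≥ 5 → (6,7); next start ≥ 7 → (8,11); next start ≥ 11 → (14,17).
Selected: (3,5) (6,7) (8,11) (14,17)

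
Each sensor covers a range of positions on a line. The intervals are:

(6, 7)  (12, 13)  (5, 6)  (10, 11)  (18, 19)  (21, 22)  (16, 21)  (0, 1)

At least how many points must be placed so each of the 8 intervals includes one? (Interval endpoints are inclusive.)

Process intervals by earliest right end; each time one isn't hit yet, stab at its right endpoint.
Sorted: [0,1] [5,6] [6,7] [10,11] [12,13] [18,19] [16,21] [21,22]
{[0,1]} hit by 1; {[5,6],[6,7]} hit by 6; {[10,11]} hit by 11; {[12,13]} hit by 13; {[18,19],[16,21]} hit by 19; {[21,22]} hit by 22.
Points: 1, 6, 11, 13, 19, 22 (6 total).

6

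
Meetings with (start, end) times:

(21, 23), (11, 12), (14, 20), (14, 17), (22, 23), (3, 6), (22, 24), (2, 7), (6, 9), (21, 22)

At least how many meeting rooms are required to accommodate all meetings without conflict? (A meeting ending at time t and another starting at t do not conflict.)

starts: [2, 3, 6, 11, 14, 14, 21, 21, 22, 22]
ends:   [6, 7, 9, 12, 17, 20, 22, 23, 23, 24]
s2→1 s3→2 e6→1 s6→2 e7→1 e9→0 s11→1 e12→0 s14→1 s14→2 e17→1 e20→0 s21→1 s21→2 e22→1 s22→2 s22→3  — peak 3.

3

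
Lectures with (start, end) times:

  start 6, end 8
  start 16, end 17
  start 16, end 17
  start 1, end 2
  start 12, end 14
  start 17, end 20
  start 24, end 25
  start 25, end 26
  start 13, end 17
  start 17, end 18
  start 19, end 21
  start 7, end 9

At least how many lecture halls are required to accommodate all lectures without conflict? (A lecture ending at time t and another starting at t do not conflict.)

3

starts: [1, 6, 7, 12, 13, 16, 16, 17, 17, 19, 24, 25]
ends:   [2, 8, 9, 14, 17, 17, 17, 18, 20, 21, 25, 26]
s1→1 e2→0 s6→1 s7→2 e8→1 e9→0 s12→1 s13→2 e14→1 s16→2 s16→3  — peak 3.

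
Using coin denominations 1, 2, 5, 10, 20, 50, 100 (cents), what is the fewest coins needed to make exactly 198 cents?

198 − 1×100→98 − 1×50→48 − 2×20→8 − 1×5→3 − 1×2→1 − 1×1→0
Total coins = 1 + 1 + 2 + 1 + 1 + 1 = 7

7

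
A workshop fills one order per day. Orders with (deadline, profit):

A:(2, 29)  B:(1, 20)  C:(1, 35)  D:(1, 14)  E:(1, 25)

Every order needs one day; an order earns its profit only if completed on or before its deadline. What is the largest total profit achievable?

64

By profit: C(d1,35), A(d2,29), E(d1,25), B(d1,20), D(d1,14)
C→slot 1; A→slot 2; E skipped; B skipped; D skipped.
Profit = 35 + 29 = 64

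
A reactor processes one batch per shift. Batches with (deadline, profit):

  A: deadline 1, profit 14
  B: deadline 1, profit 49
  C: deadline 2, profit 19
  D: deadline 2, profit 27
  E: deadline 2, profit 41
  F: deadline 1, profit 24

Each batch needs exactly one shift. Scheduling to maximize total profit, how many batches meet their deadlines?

Sort by profit descending; place each in the latest free slot ≤ its deadline.
Profit order: B=49 E=41 D=27 F=24 C=19 A=14
Assign: B→slot 1, E→slot 2, D skipped, F skipped, C skipped, A skipped.
Slots: [1:B] [2:E]
2 of 6 scheduled.

2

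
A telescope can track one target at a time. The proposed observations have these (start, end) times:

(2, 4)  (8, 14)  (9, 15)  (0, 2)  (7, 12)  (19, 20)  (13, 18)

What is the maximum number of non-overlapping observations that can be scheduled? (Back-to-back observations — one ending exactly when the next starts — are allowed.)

Greedy by earliest finish: after sorting by end time, pick each interval compatible with the last pick.
By end time: (0,2), (2,4), (7,12), (8,14), (9,15), (13,18), (19,20).
Pick (0,2); next start ≥ 2 → (2,4); next start ≥ 4 → (7,12); next start ≥ 12 → (13,18); next start ≥ 18 → (19,20).
Selected 5 observations.

5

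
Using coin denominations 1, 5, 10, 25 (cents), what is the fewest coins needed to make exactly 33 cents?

Greedy: take as many of the largest coin as possible, then repeat with the remainder.
33 = 1×25 + 1×5 + 3×1
Total coins = 1 + 1 + 3 = 5

5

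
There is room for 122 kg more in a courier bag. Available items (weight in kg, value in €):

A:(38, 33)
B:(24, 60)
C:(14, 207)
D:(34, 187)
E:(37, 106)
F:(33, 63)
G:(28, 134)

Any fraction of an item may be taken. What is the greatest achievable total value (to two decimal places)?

656.50

Order: C (207/14=14.79) > D (187/34=5.50) > G (134/28=4.79) > E (106/37=2.86) > B (60/24=2.50) > F (63/33=1.91) > A (33/38=0.87)
Fill: take C (14 @ 207) → take D (34 @ 187) → take G (28 @ 134) → take E (37 @ 106) → take 9/24 of B → 22.50; 122/122 used.
Total value = 656.50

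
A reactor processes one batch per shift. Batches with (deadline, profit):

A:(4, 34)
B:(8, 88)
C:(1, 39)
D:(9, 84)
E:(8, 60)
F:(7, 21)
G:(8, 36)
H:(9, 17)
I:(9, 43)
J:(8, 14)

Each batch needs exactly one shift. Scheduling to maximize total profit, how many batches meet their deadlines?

9

Take jobs in profit order; each goes to the latest open slot no later than its deadline.
Profit order: B=88 D=84 E=60 I=43 C=39 G=36 A=34 F=21 H=17 J=14
Assign: B→slot 8, D→slot 9, E→slot 7, I→slot 6, C→slot 1, G→slot 5, A→slot 4, F→slot 3, H→slot 2, J skipped.
Slots: [1:C] [2:H] [3:F] [4:A] [5:G] [6:I] [7:E] [8:B] [9:D]
9 of 10 scheduled.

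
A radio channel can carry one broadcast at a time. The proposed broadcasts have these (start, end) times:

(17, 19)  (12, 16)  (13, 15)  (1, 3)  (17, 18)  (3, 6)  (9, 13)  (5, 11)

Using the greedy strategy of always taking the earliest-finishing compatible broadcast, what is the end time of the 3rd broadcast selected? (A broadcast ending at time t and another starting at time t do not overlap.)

Sort by end time and greedily take each interval whose start is ≥ the last chosen end.
By end time: (1,3), (3,6), (5,11), (9,13), (13,15), (12,16), (17,18), (17,19).
Pick (1,3); next start ≥ 3 → (3,6); next start ≥ 6 → (9,13); next start ≥ 13 → (13,15); next start ≥ 15 → (17,18).
Selected: (1,3) (3,6) (9,13) (13,15) (17,18)

13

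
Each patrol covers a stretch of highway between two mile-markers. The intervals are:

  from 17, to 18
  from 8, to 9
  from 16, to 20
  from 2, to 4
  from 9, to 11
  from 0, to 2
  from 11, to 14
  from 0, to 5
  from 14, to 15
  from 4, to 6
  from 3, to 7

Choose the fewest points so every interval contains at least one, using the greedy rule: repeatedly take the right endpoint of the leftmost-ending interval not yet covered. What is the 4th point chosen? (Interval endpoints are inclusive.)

14

Process intervals by earliest right end; each time one isn't hit yet, stab at its right endpoint.
By right end: [0,2]  [2,4]  [0,5]  [4,6]  [3,7]  [8,9]  [9,11]  [11,14]  [14,15]  [17,18]  [16,20]
[0,2] uncovered → point at 2; [4,6] uncovered → point at 6; [8,9] uncovered → point at 9; [11,14] uncovered → point at 14; [17,18] uncovered → point at 18.
Points: 2, 6, 9, 14, 18 (5 total).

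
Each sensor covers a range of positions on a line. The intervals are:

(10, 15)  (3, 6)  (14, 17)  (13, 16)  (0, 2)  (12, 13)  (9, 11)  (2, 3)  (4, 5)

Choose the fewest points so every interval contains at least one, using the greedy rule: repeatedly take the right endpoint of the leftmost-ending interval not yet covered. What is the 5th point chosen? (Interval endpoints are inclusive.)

17

Sorted: [0,2] [2,3] [4,5] [3,6] [9,11] [12,13] [10,15] [13,16] [14,17]
{[0,2],[2,3]} hit by 2; {[4,5],[3,6]} hit by 5; {[9,11]} hit by 11; {[12,13],[10,15],[13,16]} hit by 13; {[14,17]} hit by 17.
Points: 2, 5, 11, 13, 17 (5 total).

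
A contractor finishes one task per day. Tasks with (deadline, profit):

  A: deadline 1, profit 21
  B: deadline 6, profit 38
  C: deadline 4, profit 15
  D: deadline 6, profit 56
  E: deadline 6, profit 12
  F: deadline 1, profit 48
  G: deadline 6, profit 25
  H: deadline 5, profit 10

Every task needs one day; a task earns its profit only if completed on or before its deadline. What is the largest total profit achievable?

194

Sort by profit descending; place each in the latest free slot ≤ its deadline.
Profit order: D=56 F=48 B=38 G=25 A=21 C=15 E=12 H=10
Assign: D→slot 6, F→slot 1, B→slot 5, G→slot 4, A skipped, C→slot 3, E→slot 2, H skipped.
Slots: [1:F] [2:E] [3:C] [4:G] [5:B] [6:D]
Profit = 48 + 12 + 15 + 25 + 38 + 56 = 194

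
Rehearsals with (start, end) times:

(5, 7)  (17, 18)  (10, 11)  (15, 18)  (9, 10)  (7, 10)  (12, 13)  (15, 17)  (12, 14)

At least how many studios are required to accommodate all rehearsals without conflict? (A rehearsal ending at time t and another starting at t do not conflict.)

Count concurrent intervals with a sweep; the peak is the room count.
Events (time:±→running): 5:+→1 7:-→0 7:+→1 9:+→2 … peak 2.

2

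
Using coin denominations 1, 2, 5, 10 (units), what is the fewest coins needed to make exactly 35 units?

35 = 3×10 + 1×5
Total coins = 3 + 1 = 4

4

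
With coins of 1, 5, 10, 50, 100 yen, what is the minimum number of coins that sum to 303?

6

303 − 3×100→3 − 3×1→0
Total coins = 3 + 3 = 6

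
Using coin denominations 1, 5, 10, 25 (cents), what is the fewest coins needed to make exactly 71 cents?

5

71 = 2×25 + 2×10 + 1×1
Total coins = 2 + 2 + 1 = 5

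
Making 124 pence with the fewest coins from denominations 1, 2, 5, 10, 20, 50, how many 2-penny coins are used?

124 = 2×50 + 1×20 + 2×2
Count of 2: 2

2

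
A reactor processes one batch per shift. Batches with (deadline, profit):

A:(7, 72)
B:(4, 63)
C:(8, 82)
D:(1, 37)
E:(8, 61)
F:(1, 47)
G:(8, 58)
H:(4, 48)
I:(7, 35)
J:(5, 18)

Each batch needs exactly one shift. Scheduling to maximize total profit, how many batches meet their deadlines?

8

By profit: C(d8,82), A(d7,72), B(d4,63), E(d8,61), G(d8,58), H(d4,48), F(d1,47), D(d1,37), I(d7,35), J(d5,18)
C→slot 8; A→slot 7; B→slot 4; E→slot 6; G→slot 5; H→slot 3; F→slot 1; D skipped; I→slot 2; J skipped.
8 of 10 scheduled.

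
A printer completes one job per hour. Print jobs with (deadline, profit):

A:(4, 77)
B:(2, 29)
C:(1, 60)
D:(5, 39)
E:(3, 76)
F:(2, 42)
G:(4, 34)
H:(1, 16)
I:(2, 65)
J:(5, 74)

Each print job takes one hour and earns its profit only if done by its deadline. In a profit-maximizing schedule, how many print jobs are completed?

5

Sort by profit descending; place each in the latest free slot ≤ its deadline.
By profit: A(d4,77), E(d3,76), J(d5,74), I(d2,65), C(d1,60), F(d2,42), D(d5,39), G(d4,34), B(d2,29), H(d1,16)
A→slot 4; E→slot 3; J→slot 5; I→slot 2; C→slot 1; F skipped; D skipped; G skipped; B skipped; H skipped.
5 of 10 scheduled.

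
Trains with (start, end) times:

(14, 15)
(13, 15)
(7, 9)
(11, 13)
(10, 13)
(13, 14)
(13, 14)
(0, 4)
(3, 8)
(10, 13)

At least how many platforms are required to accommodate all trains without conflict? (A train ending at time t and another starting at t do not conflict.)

3

The answer is the maximum number of intervals overlapping at any instant.
starts: [0, 3, 7, 10, 10, 11, 13, 13, 13, 14]
ends:   [4, 8, 9, 13, 13, 13, 14, 14, 15, 15]
s0→1 s3→2 e4→1 s7→2 e8→1 e9→0 s10→1 s10→2 s11→3  — peak 3.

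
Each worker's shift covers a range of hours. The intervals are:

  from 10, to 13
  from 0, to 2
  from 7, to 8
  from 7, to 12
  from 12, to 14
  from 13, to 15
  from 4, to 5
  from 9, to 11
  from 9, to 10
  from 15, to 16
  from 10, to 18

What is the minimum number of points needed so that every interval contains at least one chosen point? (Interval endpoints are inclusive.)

6

Sort by right endpoint; whenever an interval is uncovered, place a point at its right end.
Sorted: [0,2] [4,5] [7,8] [9,10] [9,11] [7,12] [10,13] [12,14] [13,15] [15,16] [10,18]
{[0,2]} hit by 2; {[4,5]} hit by 5; {[7,8]} hit by 8; {[9,10],[9,11],[7,12],[10,13]} hit by 10; {[12,14],[13,15]} hit by 14; {[15,16],[10,18]} hit by 16.
Points: 2, 5, 8, 10, 14, 16 (6 total).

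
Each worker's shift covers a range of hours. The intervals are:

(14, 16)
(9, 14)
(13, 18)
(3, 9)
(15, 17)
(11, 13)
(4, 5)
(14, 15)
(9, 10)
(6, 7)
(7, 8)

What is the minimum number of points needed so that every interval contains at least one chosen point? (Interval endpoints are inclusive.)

By right end: [4,5]  [6,7]  [7,8]  [3,9]  [9,10]  [11,13]  [9,14]  [14,15]  [14,16]  [15,17]  [13,18]
[4,5] uncovered → point at 5; [6,7] uncovered → point at 7; [9,10] uncovered → point at 10; [11,13] uncovered → point at 13; [14,15] uncovered → point at 15.
Points: 5, 7, 10, 13, 15 (5 total).

5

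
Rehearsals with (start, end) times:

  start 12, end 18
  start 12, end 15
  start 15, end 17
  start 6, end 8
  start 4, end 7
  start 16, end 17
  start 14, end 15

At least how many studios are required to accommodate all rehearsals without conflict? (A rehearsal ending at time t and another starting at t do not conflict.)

3

starts: [4, 6, 12, 12, 14, 15, 16]
ends:   [7, 8, 15, 15, 17, 17, 18]
s4→1 s6→2 e7→1 e8→0 s12→1 s12→2 s14→3  — peak 3.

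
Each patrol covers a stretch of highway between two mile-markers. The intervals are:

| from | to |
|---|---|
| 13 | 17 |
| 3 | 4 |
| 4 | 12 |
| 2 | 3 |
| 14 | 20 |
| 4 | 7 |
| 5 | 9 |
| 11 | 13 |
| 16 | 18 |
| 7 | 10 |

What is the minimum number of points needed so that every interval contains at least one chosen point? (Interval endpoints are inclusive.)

4

Sort by right endpoint; whenever an interval is uncovered, place a point at its right end.
Sorted: [2,3] [3,4] [4,7] [5,9] [7,10] [4,12] [11,13] [13,17] [16,18] [14,20]
{[2,3],[3,4]} hit by 3; {[4,7],[5,9],[7,10],[4,12]} hit by 7; {[11,13],[13,17]} hit by 13; {[16,18],[14,20]} hit by 18.
Points: 3, 7, 13, 18 (4 total).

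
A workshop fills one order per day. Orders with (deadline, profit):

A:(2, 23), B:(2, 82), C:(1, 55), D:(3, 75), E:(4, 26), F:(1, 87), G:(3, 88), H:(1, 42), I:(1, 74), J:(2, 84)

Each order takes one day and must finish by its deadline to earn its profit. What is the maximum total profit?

By profit: G(d3,88), F(d1,87), J(d2,84), B(d2,82), D(d3,75), I(d1,74), C(d1,55), H(d1,42), E(d4,26), A(d2,23)
G→slot 3; F→slot 1; J→slot 2; B skipped; D skipped; I skipped; C skipped; H skipped; E→slot 4; A skipped.
Profit = 87 + 84 + 88 + 26 = 285

285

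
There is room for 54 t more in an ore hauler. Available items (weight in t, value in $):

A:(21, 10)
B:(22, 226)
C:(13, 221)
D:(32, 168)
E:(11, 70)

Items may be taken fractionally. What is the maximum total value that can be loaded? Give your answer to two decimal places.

Sort by value per unit weight and fill in that order.
Ratios (sorted): C 17.00, B 10.27, E 6.36, D 5.25, A 0.48
take C (13 @ 221); take B (22 @ 226); take E (11 @ 70); take 8/32 of D → 42.00. Capacity used 54/54.
Total value = 559.00

559.00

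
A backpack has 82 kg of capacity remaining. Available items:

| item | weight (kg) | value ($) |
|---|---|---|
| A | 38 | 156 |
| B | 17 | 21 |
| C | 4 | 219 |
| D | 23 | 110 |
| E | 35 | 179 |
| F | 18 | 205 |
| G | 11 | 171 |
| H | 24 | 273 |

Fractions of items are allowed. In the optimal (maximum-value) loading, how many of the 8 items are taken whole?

Order: C (219/4=54.75) > G (171/11=15.55) > F (205/18=11.39) > H (273/24=11.38) > E (179/35=5.11) > D (110/23=4.78) > A (156/38=4.11) > B (21/17=1.24)
Fill: take C (4 @ 219) → take G (11 @ 171) → take F (18 @ 205) → take H (24 @ 273) → take 25/35 of E → 127.86; 82/82 used.
4 item(s) taken whole; one partial (take 25/35 of E).

4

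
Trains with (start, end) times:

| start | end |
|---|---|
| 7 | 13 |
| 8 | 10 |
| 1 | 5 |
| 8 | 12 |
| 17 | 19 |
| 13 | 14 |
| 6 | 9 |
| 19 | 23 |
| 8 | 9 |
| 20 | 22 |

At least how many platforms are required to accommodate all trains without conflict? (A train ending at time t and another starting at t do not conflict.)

Events (time:±→running): 1:+→1 5:-→0 6:+→1 7:+→2 8:+→3 8:+→4 8:+→5 … peak 5.

5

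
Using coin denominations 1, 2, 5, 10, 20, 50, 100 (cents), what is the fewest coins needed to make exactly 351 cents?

5

351 = 3×100 + 1×50 + 1×1
Total coins = 3 + 1 + 1 = 5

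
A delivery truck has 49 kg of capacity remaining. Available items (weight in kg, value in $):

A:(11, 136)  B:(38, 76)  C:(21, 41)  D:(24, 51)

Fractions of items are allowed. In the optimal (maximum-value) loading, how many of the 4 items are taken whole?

Order: A (136/11=12.36) > D (51/24=2.12) > B (76/38=2.00) > C (41/21=1.95)
Fill: take A (11 @ 136) → take D (24 @ 51) → take 14/38 of B → 28.00; 49/49 used.
2 item(s) taken whole; one partial (take 14/38 of B).

2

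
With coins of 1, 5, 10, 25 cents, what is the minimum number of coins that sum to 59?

59 − 2×25→9 − 1×5→4 − 4×1→0
Total coins = 2 + 1 + 4 = 7

7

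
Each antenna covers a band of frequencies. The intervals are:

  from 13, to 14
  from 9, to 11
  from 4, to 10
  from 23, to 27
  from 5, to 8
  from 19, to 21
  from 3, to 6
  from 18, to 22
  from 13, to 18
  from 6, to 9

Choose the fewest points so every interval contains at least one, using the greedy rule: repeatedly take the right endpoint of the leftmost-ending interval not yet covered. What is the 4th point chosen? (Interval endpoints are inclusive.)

By right end: [3,6]  [5,8]  [6,9]  [4,10]  [9,11]  [13,14]  [13,18]  [19,21]  [18,22]  [23,27]
[3,6] uncovered → point at 6; [9,11] uncovered → point at 11; [13,14] uncovered → point at 14; [19,21] uncovered → point at 21; [23,27] uncovered → point at 27.
Points: 6, 11, 14, 21, 27 (5 total).

21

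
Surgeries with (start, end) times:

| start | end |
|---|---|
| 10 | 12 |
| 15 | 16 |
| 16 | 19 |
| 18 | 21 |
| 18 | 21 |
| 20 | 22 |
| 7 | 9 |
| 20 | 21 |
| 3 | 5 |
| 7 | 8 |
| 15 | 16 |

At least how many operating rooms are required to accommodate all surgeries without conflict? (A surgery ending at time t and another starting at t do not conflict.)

Count concurrent intervals with a sweep; the peak is the room count.
Events (time:±→running): 3:+→1 5:-→0 7:+→1 7:+→2 8:-→1 9:-→0 10:+→1 12:-→0 15:+→1 15:+→2 16:-→1 16:-→0 16:+→1 18:+→2 18:+→3 19:-→2 20:+→3 20:+→4 … peak 4.

4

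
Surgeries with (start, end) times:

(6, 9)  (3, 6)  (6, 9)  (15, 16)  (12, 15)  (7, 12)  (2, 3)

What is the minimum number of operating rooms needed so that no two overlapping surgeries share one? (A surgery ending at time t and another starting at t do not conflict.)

The answer is the maximum number of intervals overlapping at any instant.
Events (time:±→running): 2:+→1 3:-→0 3:+→1 6:-→0 6:+→1 6:+→2 7:+→3 … peak 3.

3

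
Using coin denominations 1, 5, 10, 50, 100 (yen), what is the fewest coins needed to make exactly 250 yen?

3

250 − 2×100→50 − 1×50→0
Total coins = 2 + 1 = 3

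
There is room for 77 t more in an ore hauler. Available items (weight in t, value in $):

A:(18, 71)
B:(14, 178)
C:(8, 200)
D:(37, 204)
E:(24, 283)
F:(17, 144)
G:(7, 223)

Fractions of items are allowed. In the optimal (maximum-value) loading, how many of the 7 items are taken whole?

5

Sort by value per unit weight and fill in that order.
Order: G (223/7=31.86) > C (200/8=25.00) > B (178/14=12.71) > E (283/24=11.79) > F (144/17=8.47) > D (204/37=5.51) > A (71/18=3.94)
Fill: take G (7 @ 223) → take C (8 @ 200) → take B (14 @ 178) → take E (24 @ 283) → take F (17 @ 144) → take 7/37 of D → 38.59; 77/77 used.
5 item(s) taken whole; one partial (take 7/37 of D).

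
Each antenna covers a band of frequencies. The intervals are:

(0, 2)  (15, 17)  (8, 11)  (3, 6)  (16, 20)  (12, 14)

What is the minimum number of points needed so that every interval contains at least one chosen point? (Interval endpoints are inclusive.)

Sort by right endpoint; whenever an interval is uncovered, place a point at its right end.
By right end: [0,2]  [3,6]  [8,11]  [12,14]  [15,17]  [16,20]
[0,2] uncovered → point at 2; [3,6] uncovered → point at 6; [8,11] uncovered → point at 11; [12,14] uncovered → point at 14; [15,17] uncovered → point at 17.
Points: 2, 6, 11, 14, 17 (5 total).

5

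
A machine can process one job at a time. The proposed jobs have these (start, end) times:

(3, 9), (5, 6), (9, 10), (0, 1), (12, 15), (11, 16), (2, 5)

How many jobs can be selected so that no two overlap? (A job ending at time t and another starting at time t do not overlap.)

Greedy by earliest finish: after sorting by end time, pick each interval compatible with the last pick.
By end time: (0,1), (2,5), (5,6), (3,9), (9,10), (12,15), (11,16).
Pick (0,1); next start ≥ 1 → (2,5); next start ≥ 5 → (5,6); next start ≥ 6 → (9,10); next start ≥ 10 → (12,15).
Selected 5 jobs.

5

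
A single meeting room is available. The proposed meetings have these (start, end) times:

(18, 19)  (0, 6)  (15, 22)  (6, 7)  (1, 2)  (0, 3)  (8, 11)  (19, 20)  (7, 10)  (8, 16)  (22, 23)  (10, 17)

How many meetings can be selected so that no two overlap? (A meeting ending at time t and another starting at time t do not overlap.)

Order by finish time; keep every interval that doesn't clash with the previous kept one.
By end time: (1,2), (0,3), (0,6), (6,7), (7,10), (8,11), (8,16), (10,17), (18,19), (19,20), (15,22), (22,23).
Pick (1,2); next start ≥ 2 → (6,7); next start ≥ 7 → (7,10); next start ≥ 10 → (10,17); next start ≥ 17 → (18,19); next start ≥ 19 → (19,20); next start ≥ 20 → (22,23).
Selected 7 meetings.

7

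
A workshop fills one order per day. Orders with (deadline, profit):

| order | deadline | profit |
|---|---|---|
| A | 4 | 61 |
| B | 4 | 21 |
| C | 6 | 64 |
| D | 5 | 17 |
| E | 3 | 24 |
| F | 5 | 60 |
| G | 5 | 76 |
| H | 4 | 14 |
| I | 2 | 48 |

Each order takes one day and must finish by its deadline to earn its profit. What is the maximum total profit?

By profit: G(d5,76), C(d6,64), A(d4,61), F(d5,60), I(d2,48), E(d3,24), B(d4,21), D(d5,17), H(d4,14)
G→slot 5; C→slot 6; A→slot 4; F→slot 3; I→slot 2; E→slot 1; B skipped; D skipped; H skipped.
Profit = 24 + 48 + 60 + 61 + 76 + 64 = 333

333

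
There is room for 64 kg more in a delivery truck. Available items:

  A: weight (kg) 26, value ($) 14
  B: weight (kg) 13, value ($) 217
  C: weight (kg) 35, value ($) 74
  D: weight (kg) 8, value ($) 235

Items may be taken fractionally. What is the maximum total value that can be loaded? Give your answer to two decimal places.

Ratios (sorted): D 29.38, B 16.69, C 2.11, A 0.54
take D (8 @ 235); take B (13 @ 217); take C (35 @ 74); take 8/26 of A → 4.31. Capacity used 64/64.
Total value = 530.31

530.31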